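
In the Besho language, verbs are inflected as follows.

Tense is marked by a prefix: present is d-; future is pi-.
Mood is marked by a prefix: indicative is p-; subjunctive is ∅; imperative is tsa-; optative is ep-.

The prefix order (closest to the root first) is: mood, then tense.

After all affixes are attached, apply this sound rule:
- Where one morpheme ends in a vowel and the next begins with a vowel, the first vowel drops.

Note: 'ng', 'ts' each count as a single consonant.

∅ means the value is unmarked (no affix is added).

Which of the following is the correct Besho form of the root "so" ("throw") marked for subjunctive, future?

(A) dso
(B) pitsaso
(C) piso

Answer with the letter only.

mood = subjunctive: zero marking, form stays so.
Attach tense future pi- → piso.
Vowel deletion: no change.
So the correct form is piso, option (C).
(B) pitsaso is wrong: it uses imperative instead of subjunctive for mood.
(A) dso is wrong: it uses present instead of future for tense.

C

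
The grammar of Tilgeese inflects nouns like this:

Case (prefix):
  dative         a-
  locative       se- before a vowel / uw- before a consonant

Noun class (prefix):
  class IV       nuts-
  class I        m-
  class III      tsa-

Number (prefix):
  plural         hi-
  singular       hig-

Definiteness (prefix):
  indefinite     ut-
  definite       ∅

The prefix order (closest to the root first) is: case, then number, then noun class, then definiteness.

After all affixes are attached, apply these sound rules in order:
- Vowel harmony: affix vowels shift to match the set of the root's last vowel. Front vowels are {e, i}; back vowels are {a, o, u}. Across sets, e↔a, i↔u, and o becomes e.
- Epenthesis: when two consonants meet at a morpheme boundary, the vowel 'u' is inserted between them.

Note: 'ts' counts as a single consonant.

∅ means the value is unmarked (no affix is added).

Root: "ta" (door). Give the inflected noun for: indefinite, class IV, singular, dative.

utunutsuhugata

Attach case dative a- → ata.
Attach number singular hig- → higata.
Attach noun class class IV nuts- → nutshigata.
Attach definiteness indefinite ut- → utnutshigata.
Apply vowel harmony: utnutshigata → utnutshugata.
Apply epenthesis: utnutshugata → utunutsuhugata.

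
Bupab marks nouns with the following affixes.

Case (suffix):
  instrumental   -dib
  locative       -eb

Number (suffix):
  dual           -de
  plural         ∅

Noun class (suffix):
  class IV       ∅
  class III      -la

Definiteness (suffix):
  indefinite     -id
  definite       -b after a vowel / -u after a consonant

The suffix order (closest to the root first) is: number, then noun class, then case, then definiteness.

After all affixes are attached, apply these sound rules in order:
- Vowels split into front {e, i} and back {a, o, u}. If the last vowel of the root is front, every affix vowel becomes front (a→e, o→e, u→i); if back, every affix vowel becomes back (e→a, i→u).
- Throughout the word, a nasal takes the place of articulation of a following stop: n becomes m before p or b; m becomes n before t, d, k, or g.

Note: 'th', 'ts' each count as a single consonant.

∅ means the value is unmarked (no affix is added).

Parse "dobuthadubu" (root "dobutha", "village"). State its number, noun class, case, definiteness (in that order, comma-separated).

Segment: dobutha-dib-u.
number: ∅ → plural.
noun class: ∅ → class IV.
case: -dib → instrumental.
definiteness: -b/u → definite.

plural, class IV, instrumental, definite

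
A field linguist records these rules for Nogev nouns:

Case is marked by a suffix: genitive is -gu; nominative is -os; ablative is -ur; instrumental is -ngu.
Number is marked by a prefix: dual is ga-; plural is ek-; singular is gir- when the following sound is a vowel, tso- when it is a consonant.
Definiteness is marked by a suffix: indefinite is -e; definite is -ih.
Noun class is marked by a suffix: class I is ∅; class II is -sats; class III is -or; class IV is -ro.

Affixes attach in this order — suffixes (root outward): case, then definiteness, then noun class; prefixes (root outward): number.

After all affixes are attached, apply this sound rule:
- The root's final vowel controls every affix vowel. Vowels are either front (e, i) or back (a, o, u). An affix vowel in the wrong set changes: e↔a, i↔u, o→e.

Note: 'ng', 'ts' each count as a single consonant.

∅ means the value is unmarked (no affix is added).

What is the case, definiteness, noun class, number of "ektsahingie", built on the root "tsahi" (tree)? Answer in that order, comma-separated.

Segment: ek-tsahi-ngu-e.
case: -ngu → instrumental.
definiteness: -e → indefinite.
noun class: ∅ → class I.
number: ek- → plural.

instrumental, indefinite, class I, plural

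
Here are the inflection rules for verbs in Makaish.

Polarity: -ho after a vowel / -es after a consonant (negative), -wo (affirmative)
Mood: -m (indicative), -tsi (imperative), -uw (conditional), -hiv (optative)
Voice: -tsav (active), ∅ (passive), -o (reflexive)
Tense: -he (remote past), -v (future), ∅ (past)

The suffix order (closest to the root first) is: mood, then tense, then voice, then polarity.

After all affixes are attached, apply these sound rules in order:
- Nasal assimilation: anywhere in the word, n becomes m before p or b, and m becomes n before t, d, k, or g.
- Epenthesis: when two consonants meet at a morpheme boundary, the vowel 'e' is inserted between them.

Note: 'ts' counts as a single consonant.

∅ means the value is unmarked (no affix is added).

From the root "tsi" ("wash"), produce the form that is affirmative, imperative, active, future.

tsitsivetsavewo

Attach mood imperative -tsi → tsitsi.
Attach tense future -v → tsitsiv.
Attach voice active -tsav → tsitsivtsav.
Attach polarity affirmative -wo → tsitsivtsavwo.
Nasal assimilation: no change.
Apply epenthesis: tsitsivtsavwo → tsitsivetsavewo.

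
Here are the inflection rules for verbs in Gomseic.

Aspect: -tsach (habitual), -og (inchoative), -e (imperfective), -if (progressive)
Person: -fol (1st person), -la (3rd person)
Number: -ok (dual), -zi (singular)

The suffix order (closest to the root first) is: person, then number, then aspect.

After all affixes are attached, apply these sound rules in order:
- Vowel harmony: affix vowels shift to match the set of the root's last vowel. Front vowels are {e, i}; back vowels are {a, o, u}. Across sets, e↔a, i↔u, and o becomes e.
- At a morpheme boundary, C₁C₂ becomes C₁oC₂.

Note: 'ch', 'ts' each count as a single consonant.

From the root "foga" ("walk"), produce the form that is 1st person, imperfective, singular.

fogafolozua

Attach person 1st person -fol → fogafol.
Attach number singular -zi → fogafolzi.
Attach aspect imperfective -e → fogafolzie.
Apply vowel harmony: fogafolzie → fogafolzua.
Apply epenthesis: fogafolzua → fogafolozua.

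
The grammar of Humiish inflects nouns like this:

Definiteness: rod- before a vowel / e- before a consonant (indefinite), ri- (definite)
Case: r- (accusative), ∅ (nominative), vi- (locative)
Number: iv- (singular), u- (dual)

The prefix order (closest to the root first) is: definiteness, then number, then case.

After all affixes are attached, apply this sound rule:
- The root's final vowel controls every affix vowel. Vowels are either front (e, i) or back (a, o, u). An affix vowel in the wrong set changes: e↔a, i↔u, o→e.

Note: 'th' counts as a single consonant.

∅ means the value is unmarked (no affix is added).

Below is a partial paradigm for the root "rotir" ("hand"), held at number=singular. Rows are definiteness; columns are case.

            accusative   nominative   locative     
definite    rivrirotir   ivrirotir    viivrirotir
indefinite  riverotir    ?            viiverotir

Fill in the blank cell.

iverotir

Attach definiteness indefinite e- (before consonant 'r') → erotir.
Attach number singular iv- → iverotir.
case = nominative: zero marking, form stays iverotir.
Vowel harmony: no change.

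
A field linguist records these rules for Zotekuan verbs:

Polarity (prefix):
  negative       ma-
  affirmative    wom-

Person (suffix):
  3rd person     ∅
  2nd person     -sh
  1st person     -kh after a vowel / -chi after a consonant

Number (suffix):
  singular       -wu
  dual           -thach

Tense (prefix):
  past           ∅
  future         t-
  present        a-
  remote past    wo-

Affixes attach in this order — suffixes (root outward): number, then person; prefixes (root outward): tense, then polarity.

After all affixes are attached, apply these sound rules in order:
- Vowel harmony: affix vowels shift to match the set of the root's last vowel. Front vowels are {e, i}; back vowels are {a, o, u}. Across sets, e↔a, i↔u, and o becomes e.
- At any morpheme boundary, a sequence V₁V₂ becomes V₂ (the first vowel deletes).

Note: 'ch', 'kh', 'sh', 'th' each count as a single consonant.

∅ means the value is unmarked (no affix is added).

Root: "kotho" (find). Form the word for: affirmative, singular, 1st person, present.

womakothowukh

Attach tense present a- → akotho.
Attach number singular -wu → akothowu.
Attach person 1st person -kh (after vowel 'u') → akothowukh.
Attach polarity affirmative wom- → womakothowukh.
Vowel harmony: no change.
Vowel deletion: no change.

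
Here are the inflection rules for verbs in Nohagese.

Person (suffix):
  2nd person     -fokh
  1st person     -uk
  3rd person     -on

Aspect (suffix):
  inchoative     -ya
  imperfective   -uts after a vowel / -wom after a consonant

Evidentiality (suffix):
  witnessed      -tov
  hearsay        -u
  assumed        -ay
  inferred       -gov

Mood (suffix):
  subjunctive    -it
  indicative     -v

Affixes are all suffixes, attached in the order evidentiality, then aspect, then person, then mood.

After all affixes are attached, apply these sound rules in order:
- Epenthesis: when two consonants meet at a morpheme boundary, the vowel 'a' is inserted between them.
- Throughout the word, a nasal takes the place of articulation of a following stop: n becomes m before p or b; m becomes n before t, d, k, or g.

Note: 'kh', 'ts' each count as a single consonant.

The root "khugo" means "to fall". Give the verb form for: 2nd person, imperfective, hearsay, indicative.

Attach evidentiality hearsay -u → khugou.
Attach aspect imperfective -uts (after vowel 'u') → khugouuts.
Attach person 2nd person -fokh → khugouutsfokh.
Attach mood indicative -v → khugouutsfokhv.
Apply epenthesis: khugouutsfokhv → khugouutsafokhav.
Nasal assimilation: no change.

khugouutsafokhav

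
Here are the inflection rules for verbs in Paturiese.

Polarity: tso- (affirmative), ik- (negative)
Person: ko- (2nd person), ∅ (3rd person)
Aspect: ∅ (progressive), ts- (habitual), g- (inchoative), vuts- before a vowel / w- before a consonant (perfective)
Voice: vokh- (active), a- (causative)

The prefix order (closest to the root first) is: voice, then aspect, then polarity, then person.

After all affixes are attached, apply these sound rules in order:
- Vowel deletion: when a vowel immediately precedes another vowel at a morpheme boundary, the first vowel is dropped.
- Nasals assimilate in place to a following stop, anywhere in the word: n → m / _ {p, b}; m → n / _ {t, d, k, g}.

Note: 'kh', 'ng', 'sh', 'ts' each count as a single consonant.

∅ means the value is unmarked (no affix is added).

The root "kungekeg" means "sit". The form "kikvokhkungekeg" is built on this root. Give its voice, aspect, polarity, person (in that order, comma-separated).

Segment: ko-ik-vokh-kungekeg.
voice: vokh- → active.
aspect: ∅ → progressive.
polarity: ik- → negative.
person: ko- → 2nd person.

active, progressive, negative, 2nd person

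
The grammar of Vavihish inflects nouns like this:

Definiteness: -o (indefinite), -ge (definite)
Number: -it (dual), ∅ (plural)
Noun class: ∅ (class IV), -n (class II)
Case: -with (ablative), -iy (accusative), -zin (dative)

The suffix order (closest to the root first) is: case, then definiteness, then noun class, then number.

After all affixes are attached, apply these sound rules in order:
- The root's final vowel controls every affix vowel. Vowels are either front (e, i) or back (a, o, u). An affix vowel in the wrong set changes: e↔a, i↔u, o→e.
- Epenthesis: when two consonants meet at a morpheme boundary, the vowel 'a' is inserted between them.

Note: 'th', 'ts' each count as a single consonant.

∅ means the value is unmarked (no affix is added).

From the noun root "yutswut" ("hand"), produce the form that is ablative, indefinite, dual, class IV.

yutswutawuthout

Attach case ablative -with → yutswutwith.
Attach definiteness indefinite -o → yutswutwitho.
noun class = class IV: zero marking, form stays yutswutwitho.
Attach number dual -it → yutswutwithoit.
Apply vowel harmony: yutswutwithoit → yutswutwuthout.
Apply epenthesis: yutswutwuthout → yutswutawuthout.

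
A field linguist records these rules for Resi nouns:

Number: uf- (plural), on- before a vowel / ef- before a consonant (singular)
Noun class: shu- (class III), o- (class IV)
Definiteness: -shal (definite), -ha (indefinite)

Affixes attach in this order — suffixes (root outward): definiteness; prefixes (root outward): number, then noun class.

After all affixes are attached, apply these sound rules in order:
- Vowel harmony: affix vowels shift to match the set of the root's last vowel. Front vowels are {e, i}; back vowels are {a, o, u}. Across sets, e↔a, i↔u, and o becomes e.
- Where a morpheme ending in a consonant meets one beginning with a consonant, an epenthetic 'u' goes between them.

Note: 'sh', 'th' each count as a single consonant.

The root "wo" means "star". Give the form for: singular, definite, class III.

shuafuwoshal

Attach number singular ef- (before consonant 'w') → efwo.
Attach definiteness definite -shal → efwoshal.
Attach noun class class III shu- → shuefwoshal.
Apply vowel harmony: shuefwoshal → shuafwoshal.
Apply epenthesis: shuafwoshal → shuafuwoshal.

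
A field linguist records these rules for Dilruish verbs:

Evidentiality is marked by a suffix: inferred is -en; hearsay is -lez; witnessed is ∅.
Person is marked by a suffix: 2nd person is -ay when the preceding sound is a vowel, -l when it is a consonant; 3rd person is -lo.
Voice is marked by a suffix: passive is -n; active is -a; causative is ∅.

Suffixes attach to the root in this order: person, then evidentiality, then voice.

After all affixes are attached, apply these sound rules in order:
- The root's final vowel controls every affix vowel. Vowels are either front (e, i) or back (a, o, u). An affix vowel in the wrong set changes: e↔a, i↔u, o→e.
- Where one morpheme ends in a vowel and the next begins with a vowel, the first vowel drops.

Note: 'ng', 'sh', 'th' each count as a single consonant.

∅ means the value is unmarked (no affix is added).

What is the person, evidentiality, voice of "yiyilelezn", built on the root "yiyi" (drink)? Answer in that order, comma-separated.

3rd person, hearsay, passive

Segment: yiyi-lo-lez-n.
person: -lo → 3rd person.
evidentiality: -lez → hearsay.
voice: -n → passive.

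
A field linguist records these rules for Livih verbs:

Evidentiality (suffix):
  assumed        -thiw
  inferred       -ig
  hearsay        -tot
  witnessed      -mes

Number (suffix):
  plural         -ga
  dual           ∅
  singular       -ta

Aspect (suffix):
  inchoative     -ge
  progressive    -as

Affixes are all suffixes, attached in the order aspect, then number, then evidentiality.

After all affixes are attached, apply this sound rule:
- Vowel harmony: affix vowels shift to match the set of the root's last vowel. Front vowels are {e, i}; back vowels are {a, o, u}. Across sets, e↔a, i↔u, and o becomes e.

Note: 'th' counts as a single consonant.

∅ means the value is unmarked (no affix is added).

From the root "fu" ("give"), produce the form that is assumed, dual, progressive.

fuasthuw

Attach aspect progressive -as → fuas.
number = dual: zero marking, form stays fuas.
Attach evidentiality assumed -thiw → fuasthiw.
Apply vowel harmony: fuasthiw → fuasthuw.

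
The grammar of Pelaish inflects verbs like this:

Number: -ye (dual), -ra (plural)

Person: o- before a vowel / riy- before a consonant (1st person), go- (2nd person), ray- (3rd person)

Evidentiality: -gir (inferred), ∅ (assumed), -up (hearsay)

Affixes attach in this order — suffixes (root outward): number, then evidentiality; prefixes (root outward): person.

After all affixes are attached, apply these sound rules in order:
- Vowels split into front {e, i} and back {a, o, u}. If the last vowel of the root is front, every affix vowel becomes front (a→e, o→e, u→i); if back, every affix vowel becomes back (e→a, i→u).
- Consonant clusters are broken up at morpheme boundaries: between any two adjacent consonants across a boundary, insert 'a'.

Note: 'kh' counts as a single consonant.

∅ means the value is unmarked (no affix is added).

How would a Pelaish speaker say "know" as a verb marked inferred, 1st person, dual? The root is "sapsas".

ruyasapsasayagur

Attach number dual -ye → sapsasye.
Attach evidentiality inferred -gir → sapsasyegir.
Attach person 1st person riy- (before consonant 's') → riysapsasyegir.
Apply vowel harmony: riysapsasyegir → ruysapsasyagur.
Apply epenthesis: ruysapsasyagur → ruyasapsasayagur.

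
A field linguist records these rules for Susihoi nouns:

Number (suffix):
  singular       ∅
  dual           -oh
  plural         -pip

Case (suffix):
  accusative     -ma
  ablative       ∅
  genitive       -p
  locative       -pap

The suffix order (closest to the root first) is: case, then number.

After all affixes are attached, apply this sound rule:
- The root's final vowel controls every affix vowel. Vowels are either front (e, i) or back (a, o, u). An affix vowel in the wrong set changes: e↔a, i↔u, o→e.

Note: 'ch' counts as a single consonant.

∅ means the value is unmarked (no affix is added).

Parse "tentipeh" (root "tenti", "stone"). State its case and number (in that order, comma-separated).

Segment: tenti-p-oh.
case: -p → genitive.
number: -oh → dual.

genitive, dual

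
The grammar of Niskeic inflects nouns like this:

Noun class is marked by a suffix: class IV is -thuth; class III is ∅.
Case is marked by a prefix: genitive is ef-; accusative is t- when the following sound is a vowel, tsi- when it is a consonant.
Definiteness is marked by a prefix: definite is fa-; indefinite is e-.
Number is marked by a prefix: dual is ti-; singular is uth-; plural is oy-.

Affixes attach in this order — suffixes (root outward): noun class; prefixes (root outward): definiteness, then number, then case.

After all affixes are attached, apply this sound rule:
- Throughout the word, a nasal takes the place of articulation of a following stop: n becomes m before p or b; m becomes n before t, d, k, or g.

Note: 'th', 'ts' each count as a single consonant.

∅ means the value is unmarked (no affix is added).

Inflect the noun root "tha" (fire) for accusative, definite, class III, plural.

noun class = class III: zero marking, form stays tha.
Attach definiteness definite fa- → fatha.
Attach number plural oy- → oyfatha.
Attach case accusative t- (before vowel 'o') → toyfatha.
Nasal assimilation: no change.

toyfatha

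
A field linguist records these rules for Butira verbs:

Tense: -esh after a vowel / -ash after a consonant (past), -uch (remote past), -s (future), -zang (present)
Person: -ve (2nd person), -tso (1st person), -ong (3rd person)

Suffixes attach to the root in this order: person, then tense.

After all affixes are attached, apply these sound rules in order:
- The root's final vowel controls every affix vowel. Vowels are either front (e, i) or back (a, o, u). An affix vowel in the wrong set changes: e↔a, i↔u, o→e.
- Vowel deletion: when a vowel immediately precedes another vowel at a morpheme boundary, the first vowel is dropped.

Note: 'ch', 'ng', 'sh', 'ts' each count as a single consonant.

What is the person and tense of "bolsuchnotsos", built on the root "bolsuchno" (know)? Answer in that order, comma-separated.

Segment: bolsuchno-tso-s.
person: -tso → 1st person.
tense: -s → future.

1st person, future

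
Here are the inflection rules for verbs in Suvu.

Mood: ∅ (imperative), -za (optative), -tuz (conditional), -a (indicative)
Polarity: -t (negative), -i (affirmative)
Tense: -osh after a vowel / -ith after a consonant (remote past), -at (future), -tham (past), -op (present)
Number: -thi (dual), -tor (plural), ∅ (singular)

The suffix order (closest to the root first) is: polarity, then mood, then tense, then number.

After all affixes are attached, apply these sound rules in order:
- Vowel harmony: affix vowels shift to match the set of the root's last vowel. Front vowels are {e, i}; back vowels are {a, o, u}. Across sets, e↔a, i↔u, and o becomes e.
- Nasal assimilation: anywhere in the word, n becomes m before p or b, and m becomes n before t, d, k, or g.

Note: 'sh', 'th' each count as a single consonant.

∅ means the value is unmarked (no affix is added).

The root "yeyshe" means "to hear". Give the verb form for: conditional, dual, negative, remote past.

yeyshettiziththi

Attach polarity negative -t → yeyshet.
Attach mood conditional -tuz → yeyshettuz.
Attach tense remote past -ith (after consonant 'z') → yeyshettuzith.
Attach number dual -thi → yeyshettuziththi.
Apply vowel harmony: yeyshettuziththi → yeyshettiziththi.
Nasal assimilation: no change.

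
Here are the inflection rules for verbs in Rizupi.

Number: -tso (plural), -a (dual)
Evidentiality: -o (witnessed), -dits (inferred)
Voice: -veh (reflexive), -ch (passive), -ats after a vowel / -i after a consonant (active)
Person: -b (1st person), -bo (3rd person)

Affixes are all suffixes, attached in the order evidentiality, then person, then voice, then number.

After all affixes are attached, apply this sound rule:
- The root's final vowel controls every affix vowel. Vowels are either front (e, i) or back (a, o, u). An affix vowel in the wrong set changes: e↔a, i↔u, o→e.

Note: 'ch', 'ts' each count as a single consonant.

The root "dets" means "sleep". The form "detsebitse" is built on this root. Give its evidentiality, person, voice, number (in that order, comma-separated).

witnessed, 1st person, active, plural

Segment: dets-o-b-i-tso.
evidentiality: -o → witnessed.
person: -b → 1st person.
voice: -ats/i → active.
number: -tso → plural.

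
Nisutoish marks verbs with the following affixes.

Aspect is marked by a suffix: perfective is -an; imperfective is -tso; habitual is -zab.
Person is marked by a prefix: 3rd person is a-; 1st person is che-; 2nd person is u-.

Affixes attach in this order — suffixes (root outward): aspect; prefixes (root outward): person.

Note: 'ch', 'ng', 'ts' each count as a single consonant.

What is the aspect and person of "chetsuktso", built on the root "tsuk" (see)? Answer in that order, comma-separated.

imperfective, 1st person

Segment: che-tsuk-tso.
aspect: -tso → imperfective.
person: che- → 1st person.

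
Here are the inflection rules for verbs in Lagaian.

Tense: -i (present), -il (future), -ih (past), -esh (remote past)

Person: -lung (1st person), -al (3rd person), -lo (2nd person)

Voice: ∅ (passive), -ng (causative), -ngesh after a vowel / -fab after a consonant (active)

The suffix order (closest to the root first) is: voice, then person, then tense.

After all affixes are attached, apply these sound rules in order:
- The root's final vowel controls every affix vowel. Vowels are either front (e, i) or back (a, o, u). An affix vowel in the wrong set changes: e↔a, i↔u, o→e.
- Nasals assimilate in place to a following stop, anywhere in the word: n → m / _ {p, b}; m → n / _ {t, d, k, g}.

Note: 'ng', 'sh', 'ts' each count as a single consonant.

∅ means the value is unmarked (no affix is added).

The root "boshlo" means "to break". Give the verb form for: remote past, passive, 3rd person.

boshloalash

voice = passive: zero marking, form stays boshlo.
Attach person 3rd person -al → boshloal.
Attach tense remote past -esh → boshloalesh.
Apply vowel harmony: boshloalesh → boshloalash.
Nasal assimilation: no change.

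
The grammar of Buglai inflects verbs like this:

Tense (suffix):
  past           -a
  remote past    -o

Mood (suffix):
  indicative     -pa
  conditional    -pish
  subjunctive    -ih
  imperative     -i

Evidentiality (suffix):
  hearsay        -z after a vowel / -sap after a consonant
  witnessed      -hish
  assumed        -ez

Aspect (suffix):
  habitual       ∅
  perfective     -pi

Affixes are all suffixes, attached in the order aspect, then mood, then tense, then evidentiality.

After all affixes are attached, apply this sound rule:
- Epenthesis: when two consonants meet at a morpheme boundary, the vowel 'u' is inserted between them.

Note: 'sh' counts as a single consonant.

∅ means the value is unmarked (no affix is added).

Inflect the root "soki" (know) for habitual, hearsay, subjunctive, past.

aspect = habitual: zero marking, form stays soki.
Attach mood subjunctive -ih → sokiih.
Attach tense past -a → sokiiha.
Attach evidentiality hearsay -z (after vowel 'a') → sokiihaz.
Epenthesis: no change.

sokiihaz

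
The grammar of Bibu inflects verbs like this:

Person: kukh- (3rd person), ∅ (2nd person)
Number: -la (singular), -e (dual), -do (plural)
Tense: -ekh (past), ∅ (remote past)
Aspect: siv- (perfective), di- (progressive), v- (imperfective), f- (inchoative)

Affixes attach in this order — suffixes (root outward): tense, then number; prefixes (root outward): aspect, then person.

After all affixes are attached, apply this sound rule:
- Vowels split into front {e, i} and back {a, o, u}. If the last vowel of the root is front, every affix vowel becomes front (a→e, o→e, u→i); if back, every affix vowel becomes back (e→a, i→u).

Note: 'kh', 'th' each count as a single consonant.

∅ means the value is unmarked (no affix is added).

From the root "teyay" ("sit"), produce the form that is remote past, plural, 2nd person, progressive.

tense = remote past: zero marking, form stays teyay.
Attach aspect progressive di- → diteyay.
person = 2nd person: zero marking, form stays diteyay.
Attach number plural -do → diteyaydo.
Apply vowel harmony: diteyaydo → duteyaydo.

duteyaydo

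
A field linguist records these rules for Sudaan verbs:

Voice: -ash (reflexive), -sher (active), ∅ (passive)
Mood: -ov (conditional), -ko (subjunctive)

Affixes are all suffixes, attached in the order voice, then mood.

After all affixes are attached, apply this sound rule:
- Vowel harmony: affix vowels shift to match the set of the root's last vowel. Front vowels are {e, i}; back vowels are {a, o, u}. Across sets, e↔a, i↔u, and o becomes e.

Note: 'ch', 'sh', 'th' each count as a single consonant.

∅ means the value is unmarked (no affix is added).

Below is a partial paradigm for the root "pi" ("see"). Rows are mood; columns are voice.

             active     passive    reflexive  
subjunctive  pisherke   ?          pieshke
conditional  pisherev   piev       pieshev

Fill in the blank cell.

pike

voice = passive: zero marking, form stays pi.
Attach mood subjunctive -ko → piko.
Apply vowel harmony: piko → pike.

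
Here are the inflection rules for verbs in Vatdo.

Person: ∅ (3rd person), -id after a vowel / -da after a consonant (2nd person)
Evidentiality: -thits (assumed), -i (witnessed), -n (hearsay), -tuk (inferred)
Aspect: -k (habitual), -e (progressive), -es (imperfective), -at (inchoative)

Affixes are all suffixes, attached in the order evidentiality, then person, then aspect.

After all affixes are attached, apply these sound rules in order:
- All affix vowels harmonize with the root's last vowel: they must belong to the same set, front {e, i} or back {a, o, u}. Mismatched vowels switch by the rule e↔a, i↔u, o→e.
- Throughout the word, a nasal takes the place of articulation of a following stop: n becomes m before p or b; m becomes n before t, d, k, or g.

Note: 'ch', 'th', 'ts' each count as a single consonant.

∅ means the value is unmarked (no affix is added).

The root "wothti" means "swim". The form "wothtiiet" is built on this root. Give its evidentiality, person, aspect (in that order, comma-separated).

Segment: wothti-i-at.
evidentiality: -i → witnessed.
person: ∅ → 3rd person.
aspect: -at → inchoative.

witnessed, 3rd person, inchoative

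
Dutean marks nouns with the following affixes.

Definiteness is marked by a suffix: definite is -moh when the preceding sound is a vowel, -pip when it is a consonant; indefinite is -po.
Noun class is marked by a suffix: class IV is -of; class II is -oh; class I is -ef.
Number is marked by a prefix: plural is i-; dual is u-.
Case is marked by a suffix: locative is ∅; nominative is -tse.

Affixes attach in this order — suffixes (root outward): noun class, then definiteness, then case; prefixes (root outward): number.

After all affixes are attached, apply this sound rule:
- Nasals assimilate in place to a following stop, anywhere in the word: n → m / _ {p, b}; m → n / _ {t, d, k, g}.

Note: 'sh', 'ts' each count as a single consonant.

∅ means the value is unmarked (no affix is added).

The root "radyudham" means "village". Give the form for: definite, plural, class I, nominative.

iradyudhamefpiptse

Attach noun class class I -ef → radyudhamef.
Attach number plural i- → iradyudhamef.
Attach definiteness definite -pip (after consonant 'f') → iradyudhamefpip.
Attach case nominative -tse → iradyudhamefpiptse.
Nasal assimilation: no change.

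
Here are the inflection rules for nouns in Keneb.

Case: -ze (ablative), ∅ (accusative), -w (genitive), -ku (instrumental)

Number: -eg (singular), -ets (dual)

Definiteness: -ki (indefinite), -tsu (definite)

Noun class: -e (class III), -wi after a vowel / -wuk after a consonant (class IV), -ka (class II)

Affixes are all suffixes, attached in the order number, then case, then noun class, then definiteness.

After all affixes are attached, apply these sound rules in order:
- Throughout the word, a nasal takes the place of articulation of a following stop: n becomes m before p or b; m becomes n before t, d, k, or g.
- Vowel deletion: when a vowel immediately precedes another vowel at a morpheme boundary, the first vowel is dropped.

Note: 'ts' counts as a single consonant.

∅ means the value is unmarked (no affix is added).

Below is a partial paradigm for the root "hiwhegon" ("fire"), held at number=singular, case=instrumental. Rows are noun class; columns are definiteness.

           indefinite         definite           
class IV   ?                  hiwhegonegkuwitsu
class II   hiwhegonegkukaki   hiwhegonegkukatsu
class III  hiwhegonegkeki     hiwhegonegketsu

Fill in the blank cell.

hiwhegonegkuwiki

Attach number singular -eg → hiwhegoneg.
Attach case instrumental -ku → hiwhegonegku.
Attach noun class class IV -wi (after vowel 'u') → hiwhegonegkuwi.
Attach definiteness indefinite -ki → hiwhegonegkuwiki.
Nasal assimilation: no change.
Vowel deletion: no change.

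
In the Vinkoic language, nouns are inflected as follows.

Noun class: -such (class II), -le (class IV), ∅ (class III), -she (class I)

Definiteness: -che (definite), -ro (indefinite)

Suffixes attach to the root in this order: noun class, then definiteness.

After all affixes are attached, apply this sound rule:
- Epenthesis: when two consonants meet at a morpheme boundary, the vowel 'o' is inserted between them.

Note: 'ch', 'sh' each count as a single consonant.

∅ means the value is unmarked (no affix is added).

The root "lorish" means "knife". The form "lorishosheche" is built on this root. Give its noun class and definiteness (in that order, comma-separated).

class I, definite

Segment: lorish-she-che.
noun class: -she → class I.
definiteness: -che → definite.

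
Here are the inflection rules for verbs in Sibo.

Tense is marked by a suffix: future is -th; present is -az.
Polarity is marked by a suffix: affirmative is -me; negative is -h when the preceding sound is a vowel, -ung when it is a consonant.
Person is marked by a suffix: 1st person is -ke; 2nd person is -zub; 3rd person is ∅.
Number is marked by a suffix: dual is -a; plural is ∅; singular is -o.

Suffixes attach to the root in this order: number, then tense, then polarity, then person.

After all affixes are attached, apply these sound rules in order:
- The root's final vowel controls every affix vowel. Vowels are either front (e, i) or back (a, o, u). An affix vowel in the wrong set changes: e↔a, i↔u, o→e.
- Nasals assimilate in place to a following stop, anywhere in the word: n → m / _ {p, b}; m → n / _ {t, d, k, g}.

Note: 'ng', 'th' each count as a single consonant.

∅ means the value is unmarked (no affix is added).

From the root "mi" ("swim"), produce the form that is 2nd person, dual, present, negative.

Attach number dual -a → mia.
Attach tense present -az → miaaz.
Attach polarity negative -ung (after consonant 'z') → miaazung.
Attach person 2nd person -zub → miaazungzub.
Apply vowel harmony: miaazungzub → mieezingzib.
Nasal assimilation: no change.

mieezingzib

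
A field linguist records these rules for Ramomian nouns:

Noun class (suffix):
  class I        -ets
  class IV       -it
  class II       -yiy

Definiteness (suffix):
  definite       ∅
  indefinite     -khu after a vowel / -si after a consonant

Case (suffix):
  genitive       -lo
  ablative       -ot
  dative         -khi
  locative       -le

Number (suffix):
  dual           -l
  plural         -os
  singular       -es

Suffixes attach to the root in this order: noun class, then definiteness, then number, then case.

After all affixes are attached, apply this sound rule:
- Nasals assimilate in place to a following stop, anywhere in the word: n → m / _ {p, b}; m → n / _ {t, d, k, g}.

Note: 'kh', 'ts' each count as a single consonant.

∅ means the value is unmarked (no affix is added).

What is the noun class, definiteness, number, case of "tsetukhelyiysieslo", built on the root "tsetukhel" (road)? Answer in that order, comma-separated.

class II, indefinite, singular, genitive

Segment: tsetukhel-yiy-si-es-lo.
noun class: -yiy → class II.
definiteness: -khu/si → indefinite.
number: -es → singular.
case: -lo → genitive.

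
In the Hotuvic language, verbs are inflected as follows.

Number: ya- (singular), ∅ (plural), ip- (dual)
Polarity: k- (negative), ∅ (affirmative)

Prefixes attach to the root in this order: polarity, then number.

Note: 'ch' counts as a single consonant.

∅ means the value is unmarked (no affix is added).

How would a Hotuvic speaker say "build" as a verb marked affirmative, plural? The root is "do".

polarity = affirmative: zero marking, form stays do.
number = plural: zero marking, form stays do.

do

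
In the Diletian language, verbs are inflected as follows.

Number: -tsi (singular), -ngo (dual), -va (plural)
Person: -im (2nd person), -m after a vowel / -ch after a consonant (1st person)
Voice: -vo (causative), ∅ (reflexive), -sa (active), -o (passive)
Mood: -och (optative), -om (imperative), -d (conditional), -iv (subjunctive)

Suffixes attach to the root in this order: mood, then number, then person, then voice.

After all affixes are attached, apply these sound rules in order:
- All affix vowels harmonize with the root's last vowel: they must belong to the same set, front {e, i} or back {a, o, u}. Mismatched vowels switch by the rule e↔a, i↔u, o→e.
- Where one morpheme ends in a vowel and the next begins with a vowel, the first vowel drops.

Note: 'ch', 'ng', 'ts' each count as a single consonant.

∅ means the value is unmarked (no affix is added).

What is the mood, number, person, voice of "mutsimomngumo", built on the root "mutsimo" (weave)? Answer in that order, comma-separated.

imperative, dual, 2nd person, passive

Segment: mutsimo-om-ngo-im-o.
mood: -om → imperative.
number: -ngo → dual.
person: -im → 2nd person.
voice: -o → passive.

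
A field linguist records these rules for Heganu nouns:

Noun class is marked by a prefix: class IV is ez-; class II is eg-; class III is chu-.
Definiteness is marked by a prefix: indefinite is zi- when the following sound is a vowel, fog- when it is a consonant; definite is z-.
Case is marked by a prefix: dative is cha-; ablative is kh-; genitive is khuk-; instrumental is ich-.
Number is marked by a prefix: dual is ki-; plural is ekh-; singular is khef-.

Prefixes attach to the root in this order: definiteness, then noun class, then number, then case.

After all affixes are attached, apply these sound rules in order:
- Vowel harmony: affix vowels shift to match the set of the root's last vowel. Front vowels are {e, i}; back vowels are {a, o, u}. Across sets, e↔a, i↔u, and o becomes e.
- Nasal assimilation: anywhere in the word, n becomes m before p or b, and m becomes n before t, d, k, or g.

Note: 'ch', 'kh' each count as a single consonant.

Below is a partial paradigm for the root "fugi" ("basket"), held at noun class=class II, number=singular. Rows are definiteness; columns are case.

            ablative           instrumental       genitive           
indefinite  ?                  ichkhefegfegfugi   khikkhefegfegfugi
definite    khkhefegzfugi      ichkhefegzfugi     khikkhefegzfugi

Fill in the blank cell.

khkhefegfegfugi

Attach definiteness indefinite fog- (before consonant 'f') → fogfugi.
Attach noun class class II eg- → egfogfugi.
Attach number singular khef- → khefegfogfugi.
Attach case ablative kh- → khkhefegfogfugi.
Apply vowel harmony: khkhefegfogfugi → khkhefegfegfugi.
Nasal assimilation: no change.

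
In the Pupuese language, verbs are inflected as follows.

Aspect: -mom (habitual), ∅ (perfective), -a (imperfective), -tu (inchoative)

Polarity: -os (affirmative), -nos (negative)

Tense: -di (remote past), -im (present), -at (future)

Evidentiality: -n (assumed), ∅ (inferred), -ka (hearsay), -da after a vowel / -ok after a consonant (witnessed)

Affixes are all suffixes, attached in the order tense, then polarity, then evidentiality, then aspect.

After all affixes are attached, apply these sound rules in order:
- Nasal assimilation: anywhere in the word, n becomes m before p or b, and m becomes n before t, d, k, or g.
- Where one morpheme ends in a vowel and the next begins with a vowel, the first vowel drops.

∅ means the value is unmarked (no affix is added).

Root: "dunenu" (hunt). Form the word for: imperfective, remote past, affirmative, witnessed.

Attach tense remote past -di → dunenudi.
Attach polarity affirmative -os → dunenudios.
Attach evidentiality witnessed -ok (after consonant 's') → dunenudiosok.
Attach aspect imperfective -a → dunenudiosoka.
Nasal assimilation: no change.
Apply vowel deletion: dunenudiosoka → dunenudosoka.

dunenudosoka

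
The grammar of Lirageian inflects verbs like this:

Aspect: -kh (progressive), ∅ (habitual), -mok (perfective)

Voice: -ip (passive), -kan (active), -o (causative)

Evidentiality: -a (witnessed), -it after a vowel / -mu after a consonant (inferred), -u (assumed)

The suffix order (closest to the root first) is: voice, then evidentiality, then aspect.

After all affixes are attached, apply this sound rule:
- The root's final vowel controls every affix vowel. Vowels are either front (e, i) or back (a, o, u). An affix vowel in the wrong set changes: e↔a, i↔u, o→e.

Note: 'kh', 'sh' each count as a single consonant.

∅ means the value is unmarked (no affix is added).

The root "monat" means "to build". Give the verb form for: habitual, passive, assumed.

Attach voice passive -ip → monatip.
Attach evidentiality assumed -u → monatipu.
aspect = habitual: zero marking, form stays monatipu.
Apply vowel harmony: monatipu → monatupu.

monatupu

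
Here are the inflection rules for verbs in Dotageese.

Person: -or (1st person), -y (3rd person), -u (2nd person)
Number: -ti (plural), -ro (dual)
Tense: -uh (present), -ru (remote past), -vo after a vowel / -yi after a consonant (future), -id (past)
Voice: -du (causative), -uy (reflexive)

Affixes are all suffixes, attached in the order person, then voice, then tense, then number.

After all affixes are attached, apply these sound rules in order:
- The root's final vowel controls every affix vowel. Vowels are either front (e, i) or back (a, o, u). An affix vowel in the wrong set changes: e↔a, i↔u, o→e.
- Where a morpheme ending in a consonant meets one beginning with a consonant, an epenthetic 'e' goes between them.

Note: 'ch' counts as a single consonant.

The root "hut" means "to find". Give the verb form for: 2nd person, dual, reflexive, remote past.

hutuuyeruro

Attach person 2nd person -u → hutu.
Attach voice reflexive -uy → hutuuy.
Attach tense remote past -ru → hutuuyru.
Attach number dual -ro → hutuuyruro.
Vowel harmony: no change.
Apply epenthesis: hutuuyruro → hutuuyeruro.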